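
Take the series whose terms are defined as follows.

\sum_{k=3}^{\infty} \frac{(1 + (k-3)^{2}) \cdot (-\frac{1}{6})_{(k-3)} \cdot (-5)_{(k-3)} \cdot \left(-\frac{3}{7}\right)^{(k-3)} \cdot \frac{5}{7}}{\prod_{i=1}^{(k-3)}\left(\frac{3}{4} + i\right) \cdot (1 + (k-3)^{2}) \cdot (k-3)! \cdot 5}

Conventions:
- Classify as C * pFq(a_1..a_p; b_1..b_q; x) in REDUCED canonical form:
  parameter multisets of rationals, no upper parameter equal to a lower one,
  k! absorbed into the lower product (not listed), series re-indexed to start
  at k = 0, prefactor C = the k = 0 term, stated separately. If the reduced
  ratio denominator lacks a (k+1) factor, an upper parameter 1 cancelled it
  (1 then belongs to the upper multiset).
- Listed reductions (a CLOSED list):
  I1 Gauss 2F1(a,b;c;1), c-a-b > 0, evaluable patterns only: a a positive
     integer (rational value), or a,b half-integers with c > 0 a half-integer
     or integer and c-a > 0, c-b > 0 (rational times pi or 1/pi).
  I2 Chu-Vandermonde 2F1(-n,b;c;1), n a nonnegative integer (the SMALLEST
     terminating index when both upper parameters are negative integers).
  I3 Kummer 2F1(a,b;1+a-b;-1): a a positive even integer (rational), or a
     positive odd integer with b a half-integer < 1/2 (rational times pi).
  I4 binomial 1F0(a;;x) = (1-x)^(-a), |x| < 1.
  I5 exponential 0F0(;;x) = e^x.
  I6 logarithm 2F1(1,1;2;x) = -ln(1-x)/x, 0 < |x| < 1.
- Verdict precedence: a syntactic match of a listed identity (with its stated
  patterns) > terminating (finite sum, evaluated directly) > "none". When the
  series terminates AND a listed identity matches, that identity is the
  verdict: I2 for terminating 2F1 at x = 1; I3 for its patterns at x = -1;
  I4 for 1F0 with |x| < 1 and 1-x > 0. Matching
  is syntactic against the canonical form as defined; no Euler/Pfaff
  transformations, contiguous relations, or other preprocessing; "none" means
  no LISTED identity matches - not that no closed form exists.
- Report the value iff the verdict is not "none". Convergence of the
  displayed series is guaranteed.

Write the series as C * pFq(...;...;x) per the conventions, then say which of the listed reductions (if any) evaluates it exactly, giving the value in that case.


Key step: t_0 = \frac{1}{7} here, and the factor k^2 + 1 cancels (top and bottom), leaving C = 1/7, x = -3/7.
Term ratio: r(k) = -\frac{3}{7} * (k-5) (k-\frac{1}{6}) / [(k+\frac{7}{4}) (k+1)] - poly over poly, x = -\frac{3}{7} from leading terms; C = \frac{1}{7} at k = 0.

The series (x = -\frac{3}{7}) is 2F1: upper {-5, -\frac{1}{6}}, lower {\frac{7}{4}}, prefactor \frac{1}{7}. Verdict: terminating (-5 upstairs). 6 nonzero terms in all; added directly. Sum: \frac{53871469}{516361461}.


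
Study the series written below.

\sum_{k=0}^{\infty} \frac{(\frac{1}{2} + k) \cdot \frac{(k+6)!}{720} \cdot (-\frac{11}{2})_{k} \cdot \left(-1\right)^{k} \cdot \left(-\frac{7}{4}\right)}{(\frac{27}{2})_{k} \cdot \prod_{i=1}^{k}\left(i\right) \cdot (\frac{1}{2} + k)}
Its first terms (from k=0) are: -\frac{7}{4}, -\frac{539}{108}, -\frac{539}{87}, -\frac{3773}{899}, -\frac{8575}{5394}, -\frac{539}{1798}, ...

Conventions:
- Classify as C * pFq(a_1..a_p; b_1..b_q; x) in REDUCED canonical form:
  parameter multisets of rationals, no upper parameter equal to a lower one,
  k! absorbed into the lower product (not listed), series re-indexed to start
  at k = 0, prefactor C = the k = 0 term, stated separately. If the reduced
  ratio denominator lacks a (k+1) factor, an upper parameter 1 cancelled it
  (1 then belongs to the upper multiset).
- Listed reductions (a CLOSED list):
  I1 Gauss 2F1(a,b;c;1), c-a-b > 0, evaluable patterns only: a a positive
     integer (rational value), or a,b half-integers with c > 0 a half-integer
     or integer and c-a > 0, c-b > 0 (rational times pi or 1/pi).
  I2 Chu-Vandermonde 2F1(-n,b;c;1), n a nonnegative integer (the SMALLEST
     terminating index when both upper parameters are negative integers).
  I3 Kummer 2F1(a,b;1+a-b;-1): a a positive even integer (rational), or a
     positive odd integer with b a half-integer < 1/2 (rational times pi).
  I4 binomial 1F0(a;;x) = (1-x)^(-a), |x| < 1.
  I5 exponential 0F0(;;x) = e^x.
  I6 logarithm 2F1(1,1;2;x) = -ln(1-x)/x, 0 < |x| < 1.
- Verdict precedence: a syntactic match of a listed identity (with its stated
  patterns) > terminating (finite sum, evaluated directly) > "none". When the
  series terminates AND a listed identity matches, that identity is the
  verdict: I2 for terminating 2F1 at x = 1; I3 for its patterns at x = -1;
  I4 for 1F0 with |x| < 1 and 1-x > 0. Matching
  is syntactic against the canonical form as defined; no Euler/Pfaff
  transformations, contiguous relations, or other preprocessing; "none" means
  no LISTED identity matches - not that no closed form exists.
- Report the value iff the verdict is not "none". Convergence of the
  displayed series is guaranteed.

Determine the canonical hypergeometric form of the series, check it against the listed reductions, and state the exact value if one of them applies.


With C = -\frac{7}{4}: the canonical form is 2F1(-\frac{11}{2}, 7; \frac{27}{2}; -1). Verdict at x = -1: Kummer (I3) matches (x = -1; c = \frac{27}{2} equals 1+a-b for upper {-\frac{11}{2}, 7}: listed pattern). Hence: \left(-\frac{6506875375}{1073741824}\right) \cdot \pi.

First insight: from the first term -\frac{7}{4}: the product of the first k integers (prefactor -7/4) is k!.
Step ratio: r(k) = -1 * (k-\frac{11}{2}) (k+7) / [(k+\frac{27}{2}) (k+1)] ; factor over Q: parameters, x = -1, and C = -\frac{7}{4}.


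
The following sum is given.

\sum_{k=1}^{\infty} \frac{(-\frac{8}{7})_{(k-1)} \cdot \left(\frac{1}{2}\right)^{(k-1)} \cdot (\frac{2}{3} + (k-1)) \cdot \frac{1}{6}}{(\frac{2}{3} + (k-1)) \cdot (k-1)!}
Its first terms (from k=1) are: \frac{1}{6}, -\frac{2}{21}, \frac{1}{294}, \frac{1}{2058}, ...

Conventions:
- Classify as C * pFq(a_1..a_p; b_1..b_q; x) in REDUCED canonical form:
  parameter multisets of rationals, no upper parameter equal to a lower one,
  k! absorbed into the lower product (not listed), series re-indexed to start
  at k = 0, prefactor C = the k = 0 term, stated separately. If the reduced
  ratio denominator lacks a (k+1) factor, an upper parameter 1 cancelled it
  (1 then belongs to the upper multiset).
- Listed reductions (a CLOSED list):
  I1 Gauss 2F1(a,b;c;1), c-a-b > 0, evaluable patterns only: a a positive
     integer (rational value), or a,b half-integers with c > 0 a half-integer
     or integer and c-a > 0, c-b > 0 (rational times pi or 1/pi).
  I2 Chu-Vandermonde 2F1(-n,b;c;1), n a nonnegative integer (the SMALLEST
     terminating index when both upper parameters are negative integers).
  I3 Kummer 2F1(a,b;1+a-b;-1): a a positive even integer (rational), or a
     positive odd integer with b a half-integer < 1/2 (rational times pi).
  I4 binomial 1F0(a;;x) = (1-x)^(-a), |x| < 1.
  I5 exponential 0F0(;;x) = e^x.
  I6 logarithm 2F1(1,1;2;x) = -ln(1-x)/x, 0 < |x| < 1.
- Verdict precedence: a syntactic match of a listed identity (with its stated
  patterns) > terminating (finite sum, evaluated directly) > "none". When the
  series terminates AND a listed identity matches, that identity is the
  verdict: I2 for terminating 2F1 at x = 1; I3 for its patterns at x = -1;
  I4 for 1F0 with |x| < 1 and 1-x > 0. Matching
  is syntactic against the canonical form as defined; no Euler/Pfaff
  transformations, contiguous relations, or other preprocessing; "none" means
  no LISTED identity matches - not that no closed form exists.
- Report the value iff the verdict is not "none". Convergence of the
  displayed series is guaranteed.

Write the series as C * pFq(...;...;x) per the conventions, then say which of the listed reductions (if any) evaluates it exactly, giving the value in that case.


Classification (C = \frac{1}{6}): 1F0 with upper {-\frac{8}{7}}, lower {-}, argument x = \frac{1}{2}. Verdict (x = \frac{1}{2}): the I4 binomial reduction applies (the 1F0 binomial series: exponent 8/7, x = \frac{1}{2}). Sum: \frac{1}{6} \cdot \left(\frac{1}{2}\right)^{\frac{8}{7}}.

Key step: x = \frac{1}{2} and striking the common factor k + 2/3 reduces the term (prefactor 1/6).
Consecutive-term ratio: r(k) = \frac{1}{2} * (k-\frac{8}{7}) / [(k+1)] ; factor over Q: parameters, x = \frac{1}{2}, and C = \frac{1}{6}.


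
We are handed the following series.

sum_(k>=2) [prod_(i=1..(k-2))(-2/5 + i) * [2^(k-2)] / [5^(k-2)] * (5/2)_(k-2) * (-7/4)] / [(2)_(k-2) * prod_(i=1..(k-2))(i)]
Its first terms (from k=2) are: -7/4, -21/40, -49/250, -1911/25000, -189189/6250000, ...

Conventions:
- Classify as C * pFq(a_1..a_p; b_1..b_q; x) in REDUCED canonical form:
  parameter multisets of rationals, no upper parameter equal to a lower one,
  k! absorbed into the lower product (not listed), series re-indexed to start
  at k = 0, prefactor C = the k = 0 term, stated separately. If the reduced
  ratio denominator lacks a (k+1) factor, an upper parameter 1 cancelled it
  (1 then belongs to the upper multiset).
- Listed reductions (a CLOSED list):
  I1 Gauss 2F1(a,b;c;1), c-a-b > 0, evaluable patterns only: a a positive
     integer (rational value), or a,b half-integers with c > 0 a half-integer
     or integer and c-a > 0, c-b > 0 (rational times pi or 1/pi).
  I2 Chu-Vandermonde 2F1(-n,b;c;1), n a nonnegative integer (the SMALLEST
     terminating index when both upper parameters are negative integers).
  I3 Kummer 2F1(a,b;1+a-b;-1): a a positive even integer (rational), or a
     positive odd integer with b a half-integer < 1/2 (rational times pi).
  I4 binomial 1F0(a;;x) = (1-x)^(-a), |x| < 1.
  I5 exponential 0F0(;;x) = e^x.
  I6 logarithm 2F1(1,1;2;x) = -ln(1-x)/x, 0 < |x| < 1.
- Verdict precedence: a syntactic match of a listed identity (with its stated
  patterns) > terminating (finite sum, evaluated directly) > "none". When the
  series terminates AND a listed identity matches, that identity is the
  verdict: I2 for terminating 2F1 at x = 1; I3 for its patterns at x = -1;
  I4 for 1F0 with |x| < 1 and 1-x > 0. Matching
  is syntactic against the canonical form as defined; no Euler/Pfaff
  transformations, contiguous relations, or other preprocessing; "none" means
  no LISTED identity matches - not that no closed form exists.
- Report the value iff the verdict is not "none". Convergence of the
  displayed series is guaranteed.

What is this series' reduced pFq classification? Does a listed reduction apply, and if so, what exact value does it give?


x = 2/5 here; the reduced form reads 2F1, upper {3/5, 5/2}, lower {2}, C = -7/4. Verdict: none here - no I1-I6 shape fits x = 2/5 with lower {2}.

First insight: with t_0 = -7/4, the product of the first k integers (C = -7/4) is k!.
Adjacent-term ratio: r(k) = (2/5) * (k+3/5) (k+5/2) / [(k+2) (k+1)] ; factor over Q: parameters, x = (2/5), and C = -7/4.


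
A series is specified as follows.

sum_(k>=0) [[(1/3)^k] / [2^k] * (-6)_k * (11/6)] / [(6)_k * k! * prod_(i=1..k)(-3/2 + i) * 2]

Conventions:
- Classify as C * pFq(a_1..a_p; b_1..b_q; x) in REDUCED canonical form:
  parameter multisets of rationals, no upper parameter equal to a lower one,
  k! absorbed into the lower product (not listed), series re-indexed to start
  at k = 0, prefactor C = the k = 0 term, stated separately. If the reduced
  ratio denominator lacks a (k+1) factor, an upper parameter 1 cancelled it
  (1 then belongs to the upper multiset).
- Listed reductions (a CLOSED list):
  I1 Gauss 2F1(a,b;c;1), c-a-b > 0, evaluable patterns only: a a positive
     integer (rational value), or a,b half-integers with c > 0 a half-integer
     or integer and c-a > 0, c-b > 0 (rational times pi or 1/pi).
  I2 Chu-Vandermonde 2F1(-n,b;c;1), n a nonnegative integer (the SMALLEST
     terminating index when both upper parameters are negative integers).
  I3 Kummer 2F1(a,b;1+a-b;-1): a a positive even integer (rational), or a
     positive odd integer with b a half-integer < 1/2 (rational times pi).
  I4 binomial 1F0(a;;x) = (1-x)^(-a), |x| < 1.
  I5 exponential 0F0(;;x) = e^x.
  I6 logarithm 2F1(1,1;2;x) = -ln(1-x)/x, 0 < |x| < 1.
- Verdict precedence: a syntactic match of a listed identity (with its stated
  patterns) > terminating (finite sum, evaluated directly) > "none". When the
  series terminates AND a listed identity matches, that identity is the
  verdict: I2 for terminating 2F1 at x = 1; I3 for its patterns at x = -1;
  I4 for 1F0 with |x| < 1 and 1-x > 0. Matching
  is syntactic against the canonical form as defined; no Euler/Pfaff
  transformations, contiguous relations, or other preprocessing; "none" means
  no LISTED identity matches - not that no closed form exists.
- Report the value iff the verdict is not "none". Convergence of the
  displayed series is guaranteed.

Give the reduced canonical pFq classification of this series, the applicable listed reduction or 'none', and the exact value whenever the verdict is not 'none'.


First insight: t_0 = 11/12 here, and the two k-th powers (C = 11/12, x = 1/6) combine into one argument.
Step ratio: r(k) = (1/6) * (k-6) / [(k-1/2) (k+6) (k+1)] - rational in k. x = (1/6); t_0 = 11/12; negate the roots.

Prefactor 11/12, argument 1/6: 1F2 with upper {-6} over lower {-1/2, 6}. Verdict: terminating - upper -6 stops the sum at k = 6; the 7 terms are added exactly. Exact value: 296617064831/249989846400.


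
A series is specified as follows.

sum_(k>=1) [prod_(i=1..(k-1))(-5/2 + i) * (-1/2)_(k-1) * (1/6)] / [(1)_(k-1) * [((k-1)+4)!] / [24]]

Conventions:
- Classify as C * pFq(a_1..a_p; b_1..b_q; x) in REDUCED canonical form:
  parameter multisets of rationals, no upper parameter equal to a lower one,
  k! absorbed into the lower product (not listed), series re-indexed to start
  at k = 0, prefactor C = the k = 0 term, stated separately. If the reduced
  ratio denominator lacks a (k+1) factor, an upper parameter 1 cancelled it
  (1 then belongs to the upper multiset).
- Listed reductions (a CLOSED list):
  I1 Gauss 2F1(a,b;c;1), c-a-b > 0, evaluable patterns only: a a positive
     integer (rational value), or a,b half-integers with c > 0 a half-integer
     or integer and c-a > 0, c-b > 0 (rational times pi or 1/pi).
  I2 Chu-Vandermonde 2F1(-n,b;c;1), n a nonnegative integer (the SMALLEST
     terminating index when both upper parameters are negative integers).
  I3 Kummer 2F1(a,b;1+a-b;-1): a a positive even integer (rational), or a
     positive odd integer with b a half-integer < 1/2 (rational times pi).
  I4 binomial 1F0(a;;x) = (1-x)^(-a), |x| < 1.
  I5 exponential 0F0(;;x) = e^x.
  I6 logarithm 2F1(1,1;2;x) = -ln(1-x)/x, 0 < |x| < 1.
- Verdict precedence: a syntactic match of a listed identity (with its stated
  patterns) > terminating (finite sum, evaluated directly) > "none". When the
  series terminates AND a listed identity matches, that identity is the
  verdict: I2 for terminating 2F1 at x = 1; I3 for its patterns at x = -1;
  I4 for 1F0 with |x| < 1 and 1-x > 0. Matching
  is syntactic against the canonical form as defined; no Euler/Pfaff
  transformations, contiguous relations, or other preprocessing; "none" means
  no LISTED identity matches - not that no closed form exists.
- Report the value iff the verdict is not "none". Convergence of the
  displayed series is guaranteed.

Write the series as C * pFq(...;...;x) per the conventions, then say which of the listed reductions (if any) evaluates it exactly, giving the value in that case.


First insight: t_0 being 1/6, (1)_k (prefactor 1/6) is k! itself.
Consecutive-term ratio: r(k) = 1 * (k-3/2) (k-1/2) / [(k+5) (k+1)] - rational in k, leading ratio 1; with t_0 = 1/6, classification follows.

Canonical form: C = 1/6 times 2F1 with upper {-3/2, -1/2}, lower {5}, x = 1. Verdict (x = 1): the half-integer Gauss pattern (I1) applies (x = 1; upper {-3/2, -1/2} half-integers, c = 5 in the evaluable pattern). Sum: (131072/218295) / pi.


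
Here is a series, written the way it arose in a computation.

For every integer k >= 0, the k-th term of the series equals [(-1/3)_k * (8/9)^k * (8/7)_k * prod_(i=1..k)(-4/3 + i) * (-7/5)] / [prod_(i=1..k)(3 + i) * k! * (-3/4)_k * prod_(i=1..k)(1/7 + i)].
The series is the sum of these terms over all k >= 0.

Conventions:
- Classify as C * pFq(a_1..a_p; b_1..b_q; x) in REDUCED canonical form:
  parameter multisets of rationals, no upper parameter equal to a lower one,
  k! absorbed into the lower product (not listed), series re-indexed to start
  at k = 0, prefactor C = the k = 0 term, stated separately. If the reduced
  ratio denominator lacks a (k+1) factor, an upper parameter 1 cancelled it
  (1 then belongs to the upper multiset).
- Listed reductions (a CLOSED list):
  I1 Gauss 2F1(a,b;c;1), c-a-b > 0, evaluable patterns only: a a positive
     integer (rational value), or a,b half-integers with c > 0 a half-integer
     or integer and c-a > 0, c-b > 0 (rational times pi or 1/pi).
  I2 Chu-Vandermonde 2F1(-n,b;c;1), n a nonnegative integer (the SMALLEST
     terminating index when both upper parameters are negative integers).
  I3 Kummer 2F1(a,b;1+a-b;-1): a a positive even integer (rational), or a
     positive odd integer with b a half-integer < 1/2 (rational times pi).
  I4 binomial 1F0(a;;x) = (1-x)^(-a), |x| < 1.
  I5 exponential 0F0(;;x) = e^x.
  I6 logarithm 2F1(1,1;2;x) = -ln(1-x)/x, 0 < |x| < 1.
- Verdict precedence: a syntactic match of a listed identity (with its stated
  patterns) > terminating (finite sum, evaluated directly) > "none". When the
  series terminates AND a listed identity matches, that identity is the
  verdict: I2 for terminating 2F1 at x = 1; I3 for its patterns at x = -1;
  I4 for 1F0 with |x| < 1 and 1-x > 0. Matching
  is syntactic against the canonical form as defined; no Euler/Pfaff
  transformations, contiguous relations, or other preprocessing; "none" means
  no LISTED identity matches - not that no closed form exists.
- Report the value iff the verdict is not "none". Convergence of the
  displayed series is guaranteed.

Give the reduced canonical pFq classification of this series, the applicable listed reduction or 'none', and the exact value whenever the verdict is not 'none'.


Key step: t_0 being -7/5, the running product (C = -7/5, x = 8/9) telescopes to a rising factorial.
Term ratio: r(k) = (8/9) * (k-1/3) (k-1/3) / [(k-3/4) (k+4) (k+1)] - rational in k. x = (8/9); t_0 = -7/5; negate the roots.

Classification (C = -7/5): 2F2 with upper {-1/3, -1/3}, lower {-3/4, 4}, argument x = 8/9. Verdict: none. Every listed pattern misses the 2F2 form at 8/9, upper {-1/3, -1/3}.


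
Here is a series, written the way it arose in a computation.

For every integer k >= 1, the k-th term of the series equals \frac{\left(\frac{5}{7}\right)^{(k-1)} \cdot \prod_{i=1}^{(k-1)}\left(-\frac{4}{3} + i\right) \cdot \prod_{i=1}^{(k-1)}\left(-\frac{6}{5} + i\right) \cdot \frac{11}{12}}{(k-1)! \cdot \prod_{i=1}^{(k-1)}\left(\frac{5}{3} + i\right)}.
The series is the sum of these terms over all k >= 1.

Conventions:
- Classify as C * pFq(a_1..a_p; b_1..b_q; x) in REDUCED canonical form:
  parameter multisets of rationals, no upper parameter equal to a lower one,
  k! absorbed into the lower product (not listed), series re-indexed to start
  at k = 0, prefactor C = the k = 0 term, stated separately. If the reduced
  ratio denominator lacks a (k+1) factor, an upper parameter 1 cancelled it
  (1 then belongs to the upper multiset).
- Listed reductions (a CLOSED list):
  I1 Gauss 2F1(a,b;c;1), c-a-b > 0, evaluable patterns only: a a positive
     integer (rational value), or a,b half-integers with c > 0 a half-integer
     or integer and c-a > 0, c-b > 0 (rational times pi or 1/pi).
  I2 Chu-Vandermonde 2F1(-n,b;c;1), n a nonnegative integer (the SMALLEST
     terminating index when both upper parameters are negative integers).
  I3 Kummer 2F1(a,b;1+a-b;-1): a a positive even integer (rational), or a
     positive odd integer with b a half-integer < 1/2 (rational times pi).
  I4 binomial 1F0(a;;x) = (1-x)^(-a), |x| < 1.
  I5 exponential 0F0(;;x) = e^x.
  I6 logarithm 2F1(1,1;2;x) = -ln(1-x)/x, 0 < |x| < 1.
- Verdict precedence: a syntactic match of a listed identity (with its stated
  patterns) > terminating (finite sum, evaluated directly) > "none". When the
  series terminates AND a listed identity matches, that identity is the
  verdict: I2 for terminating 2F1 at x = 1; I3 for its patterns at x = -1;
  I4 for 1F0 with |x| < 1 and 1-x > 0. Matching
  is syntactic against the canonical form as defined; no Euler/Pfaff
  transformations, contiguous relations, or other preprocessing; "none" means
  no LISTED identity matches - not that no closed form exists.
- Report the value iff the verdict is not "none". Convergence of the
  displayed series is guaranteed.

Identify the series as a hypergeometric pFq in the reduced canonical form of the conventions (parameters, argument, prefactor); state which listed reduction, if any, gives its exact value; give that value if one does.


The series (x = \frac{5}{7}) is 2F1: upper {-\frac{1}{3}, -\frac{1}{5}}, lower {\frac{8}{3}}, prefactor \frac{11}{12}. Verdict: none. Every listed pattern misses the 2F1 form at \frac{5}{7}, upper {-\frac{1}{3}, -\frac{1}{5}}.

Structural cue: t_0 = \frac{11}{12} here, and the running product (C = 11/12, x = 5/7) telescopes to a rising factorial.
Term ratio: r(k) = \frac{5}{7} * (k-\frac{1}{3}) (k-\frac{1}{5}) / [(k+\frac{8}{3}) (k+1)] - poly over poly, x = \frac{5}{7} from leading terms; C = \frac{11}{12} at k = 0.


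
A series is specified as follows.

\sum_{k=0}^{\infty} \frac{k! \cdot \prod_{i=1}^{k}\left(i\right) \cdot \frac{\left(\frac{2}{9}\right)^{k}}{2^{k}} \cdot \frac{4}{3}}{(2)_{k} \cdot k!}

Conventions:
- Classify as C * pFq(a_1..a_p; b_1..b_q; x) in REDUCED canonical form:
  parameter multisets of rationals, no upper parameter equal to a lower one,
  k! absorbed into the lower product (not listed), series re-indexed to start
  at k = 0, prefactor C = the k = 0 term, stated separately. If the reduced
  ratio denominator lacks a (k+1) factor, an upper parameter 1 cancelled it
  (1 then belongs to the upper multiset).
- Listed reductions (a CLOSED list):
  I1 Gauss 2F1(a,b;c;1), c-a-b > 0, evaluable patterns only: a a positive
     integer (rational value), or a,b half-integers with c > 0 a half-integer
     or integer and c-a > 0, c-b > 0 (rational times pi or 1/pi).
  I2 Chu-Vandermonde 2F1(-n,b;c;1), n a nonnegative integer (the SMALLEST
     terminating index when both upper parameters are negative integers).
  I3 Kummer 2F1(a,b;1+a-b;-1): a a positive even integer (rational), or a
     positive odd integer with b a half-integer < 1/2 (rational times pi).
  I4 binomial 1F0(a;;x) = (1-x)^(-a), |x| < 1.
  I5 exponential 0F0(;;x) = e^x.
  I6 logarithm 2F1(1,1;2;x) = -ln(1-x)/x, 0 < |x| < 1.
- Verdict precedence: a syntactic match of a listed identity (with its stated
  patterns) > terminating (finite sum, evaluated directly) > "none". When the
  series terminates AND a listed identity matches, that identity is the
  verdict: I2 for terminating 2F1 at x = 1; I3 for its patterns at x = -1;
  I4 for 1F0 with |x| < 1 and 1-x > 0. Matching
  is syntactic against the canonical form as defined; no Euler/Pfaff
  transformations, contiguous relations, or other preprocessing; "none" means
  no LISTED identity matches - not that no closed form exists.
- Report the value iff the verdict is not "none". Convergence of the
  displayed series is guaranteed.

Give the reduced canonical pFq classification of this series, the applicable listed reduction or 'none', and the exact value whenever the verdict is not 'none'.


At argument \frac{1}{9}: a 2F1 with upper {1, 1}, lower {2}, scaled by C = \frac{4}{3}. Verdict at x = \frac{1}{9}: the I6 logarithm reduction matches (the logarithm: parameters (1,1;2), x = \frac{1}{9}). Its exact value is \left(-12\right) \cdot \ln\left(\frac{8}{9}\right).

Structural cue: from the first term \frac{4}{3}: the running product (prefactor 4/3) telescopes to a rising factorial.
Term ratio: r(k) = \frac{1}{9} * (k+1) (k+1) / [(k+2) (k+1)] - rational in k, leading ratio \frac{1}{9}; with t_0 = \frac{4}{3}, classification follows.


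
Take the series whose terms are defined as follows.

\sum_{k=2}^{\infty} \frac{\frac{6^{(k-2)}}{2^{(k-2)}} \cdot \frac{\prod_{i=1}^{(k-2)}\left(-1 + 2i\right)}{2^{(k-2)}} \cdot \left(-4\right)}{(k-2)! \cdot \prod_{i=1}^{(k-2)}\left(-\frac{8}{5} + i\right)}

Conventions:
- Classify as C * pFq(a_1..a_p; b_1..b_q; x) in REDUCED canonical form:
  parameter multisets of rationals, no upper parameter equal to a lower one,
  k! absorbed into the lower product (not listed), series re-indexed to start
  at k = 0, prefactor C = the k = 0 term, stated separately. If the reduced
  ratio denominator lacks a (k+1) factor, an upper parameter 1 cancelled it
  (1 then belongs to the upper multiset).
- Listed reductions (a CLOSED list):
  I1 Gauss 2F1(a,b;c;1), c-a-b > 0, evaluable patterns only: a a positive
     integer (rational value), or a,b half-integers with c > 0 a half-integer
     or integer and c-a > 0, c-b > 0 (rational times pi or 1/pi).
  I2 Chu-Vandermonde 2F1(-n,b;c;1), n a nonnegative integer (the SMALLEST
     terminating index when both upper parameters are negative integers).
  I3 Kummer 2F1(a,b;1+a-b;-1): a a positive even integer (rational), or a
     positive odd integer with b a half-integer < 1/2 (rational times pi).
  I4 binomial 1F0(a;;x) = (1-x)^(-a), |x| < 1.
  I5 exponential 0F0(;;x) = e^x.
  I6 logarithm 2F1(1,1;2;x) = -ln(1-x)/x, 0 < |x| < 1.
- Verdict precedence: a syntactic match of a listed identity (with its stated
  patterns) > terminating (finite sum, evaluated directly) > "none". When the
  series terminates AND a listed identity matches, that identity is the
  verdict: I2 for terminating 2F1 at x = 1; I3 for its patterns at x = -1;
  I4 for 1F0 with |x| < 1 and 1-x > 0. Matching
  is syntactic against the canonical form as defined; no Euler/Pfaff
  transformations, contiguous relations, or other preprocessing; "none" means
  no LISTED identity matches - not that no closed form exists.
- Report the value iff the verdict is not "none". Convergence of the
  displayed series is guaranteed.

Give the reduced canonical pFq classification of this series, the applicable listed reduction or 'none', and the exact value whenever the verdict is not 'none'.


Canonical form: C = -4 times 1F1 with upper {\frac{1}{2}}, lower {-\frac{3}{5}}, x = 3. Verdict: none - this 1F1 at x = 3 matches no listed pattern, and upper {\frac{1}{2}} holds no stopper.

Structural cue: with t_0 = -4, the two k-th powers (C = -4) combine into one argument.
Ratio: r(k) = 3 * (k+\frac{1}{2}) / [(k-\frac{3}{5}) (k+1)] - poly over poly, x = 3 from leading terms; C = -4 at k = 0.


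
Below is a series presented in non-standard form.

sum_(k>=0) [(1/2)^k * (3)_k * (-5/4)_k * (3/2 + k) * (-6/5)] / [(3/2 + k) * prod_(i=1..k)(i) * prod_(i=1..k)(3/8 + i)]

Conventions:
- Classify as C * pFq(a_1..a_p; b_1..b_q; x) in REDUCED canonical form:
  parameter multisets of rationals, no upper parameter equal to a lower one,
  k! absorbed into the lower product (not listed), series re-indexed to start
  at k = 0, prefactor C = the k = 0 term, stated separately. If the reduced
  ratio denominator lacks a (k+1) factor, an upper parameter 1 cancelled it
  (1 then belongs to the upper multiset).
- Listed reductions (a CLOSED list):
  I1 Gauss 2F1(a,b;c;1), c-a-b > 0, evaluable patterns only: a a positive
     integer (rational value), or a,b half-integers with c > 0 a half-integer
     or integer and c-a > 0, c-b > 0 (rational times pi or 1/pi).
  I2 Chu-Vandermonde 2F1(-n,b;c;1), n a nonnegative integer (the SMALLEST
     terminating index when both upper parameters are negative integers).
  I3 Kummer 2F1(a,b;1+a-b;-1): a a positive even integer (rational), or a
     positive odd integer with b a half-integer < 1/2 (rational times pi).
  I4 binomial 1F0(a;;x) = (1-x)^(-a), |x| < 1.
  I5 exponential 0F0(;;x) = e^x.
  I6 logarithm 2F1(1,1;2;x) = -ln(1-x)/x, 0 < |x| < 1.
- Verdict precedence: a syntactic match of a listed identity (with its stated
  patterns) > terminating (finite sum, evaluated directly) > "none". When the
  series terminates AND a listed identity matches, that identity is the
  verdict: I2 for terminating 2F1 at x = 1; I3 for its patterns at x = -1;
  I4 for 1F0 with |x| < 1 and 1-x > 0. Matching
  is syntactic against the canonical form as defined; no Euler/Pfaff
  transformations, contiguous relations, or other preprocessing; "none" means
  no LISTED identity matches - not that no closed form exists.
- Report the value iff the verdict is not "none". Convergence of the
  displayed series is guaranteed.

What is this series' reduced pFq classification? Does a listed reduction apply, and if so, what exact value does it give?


Canonical form: C = -6/5 times 2F1 with upper {-5/4, 3}, lower {11/8}, x = 1/2. Verdict: none. Every listed pattern misses the 2F1 form at 1/2, upper {-5/4, 3}.

Key observation: t_0 being -6/5, the product of the first k integers (prefactor -6/5) is k!.
Consecutive-term ratio: r(k) = (1/2) * (k-5/4) (k+3) / [(k+11/8) (k+1)] - rational in k. x = (1/2); t_0 = -6/5; negate the roots.


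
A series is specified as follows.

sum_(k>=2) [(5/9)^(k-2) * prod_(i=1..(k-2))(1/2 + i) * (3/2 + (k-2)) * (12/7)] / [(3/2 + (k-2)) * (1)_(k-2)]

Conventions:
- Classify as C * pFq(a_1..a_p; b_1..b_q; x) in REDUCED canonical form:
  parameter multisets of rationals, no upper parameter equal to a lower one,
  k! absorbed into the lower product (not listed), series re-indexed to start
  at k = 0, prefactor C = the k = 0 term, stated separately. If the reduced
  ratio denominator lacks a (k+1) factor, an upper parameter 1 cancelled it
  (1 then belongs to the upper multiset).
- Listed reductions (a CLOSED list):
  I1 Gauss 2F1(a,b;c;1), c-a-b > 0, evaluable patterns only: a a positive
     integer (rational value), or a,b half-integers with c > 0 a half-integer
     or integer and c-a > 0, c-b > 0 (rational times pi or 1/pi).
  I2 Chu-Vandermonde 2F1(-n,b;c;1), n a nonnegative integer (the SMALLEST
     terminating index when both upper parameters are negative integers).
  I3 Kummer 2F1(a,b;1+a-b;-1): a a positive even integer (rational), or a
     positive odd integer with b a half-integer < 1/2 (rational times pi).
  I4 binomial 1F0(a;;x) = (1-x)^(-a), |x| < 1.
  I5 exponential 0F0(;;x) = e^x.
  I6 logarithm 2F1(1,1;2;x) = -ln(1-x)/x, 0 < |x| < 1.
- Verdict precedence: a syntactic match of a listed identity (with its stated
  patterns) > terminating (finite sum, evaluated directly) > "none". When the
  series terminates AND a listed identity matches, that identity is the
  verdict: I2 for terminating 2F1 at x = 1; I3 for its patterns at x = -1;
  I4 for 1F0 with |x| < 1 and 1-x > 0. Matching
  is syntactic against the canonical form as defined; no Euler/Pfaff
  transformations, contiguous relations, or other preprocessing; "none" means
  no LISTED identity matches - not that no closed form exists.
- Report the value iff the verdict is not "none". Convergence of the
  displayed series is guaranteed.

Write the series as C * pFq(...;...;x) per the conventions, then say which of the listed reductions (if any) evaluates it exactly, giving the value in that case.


At argument 5/9: a 1F0 with upper {3/2}, lower {-}, scaled by C = 12/7. Verdict (x = 5/9): the binomial series (I4) applies (the 1F0 binomial series: exponent -3/2, x = 5/9). Sum: (12/7) * (4/9)^(-3/2).

Key step: x = (5/9) and the factor k + 3/2 cancels (top and bottom), leaving C = 12/7, x = 5/9.
Ratio: r(k) = (5/9) * (k+3/2) / [(k+1)] ; factor over Q: parameters, x = (5/9), and C = 12/7.


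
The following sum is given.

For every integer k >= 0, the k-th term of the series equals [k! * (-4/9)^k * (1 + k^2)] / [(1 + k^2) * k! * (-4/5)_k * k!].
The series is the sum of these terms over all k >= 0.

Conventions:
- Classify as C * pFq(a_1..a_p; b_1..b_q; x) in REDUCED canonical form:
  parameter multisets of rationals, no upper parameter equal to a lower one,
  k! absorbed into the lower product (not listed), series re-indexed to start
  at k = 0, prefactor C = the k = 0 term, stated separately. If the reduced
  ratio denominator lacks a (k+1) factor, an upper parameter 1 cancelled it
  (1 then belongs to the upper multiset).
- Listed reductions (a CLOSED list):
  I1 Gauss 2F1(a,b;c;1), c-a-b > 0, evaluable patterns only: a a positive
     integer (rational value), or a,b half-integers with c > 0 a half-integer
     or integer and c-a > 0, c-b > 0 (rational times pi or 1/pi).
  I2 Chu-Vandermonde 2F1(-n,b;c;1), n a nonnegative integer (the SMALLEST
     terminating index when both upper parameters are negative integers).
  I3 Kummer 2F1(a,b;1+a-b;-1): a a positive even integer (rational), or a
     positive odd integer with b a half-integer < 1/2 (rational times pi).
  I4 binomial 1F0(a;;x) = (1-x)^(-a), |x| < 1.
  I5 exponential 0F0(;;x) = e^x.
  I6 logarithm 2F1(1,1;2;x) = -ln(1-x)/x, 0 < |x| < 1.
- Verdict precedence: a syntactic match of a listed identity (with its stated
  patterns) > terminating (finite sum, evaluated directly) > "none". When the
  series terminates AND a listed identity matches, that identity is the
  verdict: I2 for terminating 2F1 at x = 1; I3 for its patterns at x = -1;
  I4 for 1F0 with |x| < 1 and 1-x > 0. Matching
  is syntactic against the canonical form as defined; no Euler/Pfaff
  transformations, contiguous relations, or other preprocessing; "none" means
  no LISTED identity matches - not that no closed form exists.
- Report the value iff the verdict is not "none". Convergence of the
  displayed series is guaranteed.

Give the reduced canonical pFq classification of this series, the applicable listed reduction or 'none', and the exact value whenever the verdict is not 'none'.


x = -4/9 here; the reduced form reads 0F1, upper {-}, lower {-4/5}, C = 1. Verdict: none. A 0F1 with upper {-} fits none of I1-I6 at x = -4/9; the sum runs forever.

Structural cue: t_0 = 1 here, and striking the common factor k^2 + 1 reduces the term (C = 1).
Adjacent-term ratio: r(k) = (-4/9) * 1 / [(k-4/5) (k+1)] ; factor over Q: parameters, x = (-4/9), and C = 1.


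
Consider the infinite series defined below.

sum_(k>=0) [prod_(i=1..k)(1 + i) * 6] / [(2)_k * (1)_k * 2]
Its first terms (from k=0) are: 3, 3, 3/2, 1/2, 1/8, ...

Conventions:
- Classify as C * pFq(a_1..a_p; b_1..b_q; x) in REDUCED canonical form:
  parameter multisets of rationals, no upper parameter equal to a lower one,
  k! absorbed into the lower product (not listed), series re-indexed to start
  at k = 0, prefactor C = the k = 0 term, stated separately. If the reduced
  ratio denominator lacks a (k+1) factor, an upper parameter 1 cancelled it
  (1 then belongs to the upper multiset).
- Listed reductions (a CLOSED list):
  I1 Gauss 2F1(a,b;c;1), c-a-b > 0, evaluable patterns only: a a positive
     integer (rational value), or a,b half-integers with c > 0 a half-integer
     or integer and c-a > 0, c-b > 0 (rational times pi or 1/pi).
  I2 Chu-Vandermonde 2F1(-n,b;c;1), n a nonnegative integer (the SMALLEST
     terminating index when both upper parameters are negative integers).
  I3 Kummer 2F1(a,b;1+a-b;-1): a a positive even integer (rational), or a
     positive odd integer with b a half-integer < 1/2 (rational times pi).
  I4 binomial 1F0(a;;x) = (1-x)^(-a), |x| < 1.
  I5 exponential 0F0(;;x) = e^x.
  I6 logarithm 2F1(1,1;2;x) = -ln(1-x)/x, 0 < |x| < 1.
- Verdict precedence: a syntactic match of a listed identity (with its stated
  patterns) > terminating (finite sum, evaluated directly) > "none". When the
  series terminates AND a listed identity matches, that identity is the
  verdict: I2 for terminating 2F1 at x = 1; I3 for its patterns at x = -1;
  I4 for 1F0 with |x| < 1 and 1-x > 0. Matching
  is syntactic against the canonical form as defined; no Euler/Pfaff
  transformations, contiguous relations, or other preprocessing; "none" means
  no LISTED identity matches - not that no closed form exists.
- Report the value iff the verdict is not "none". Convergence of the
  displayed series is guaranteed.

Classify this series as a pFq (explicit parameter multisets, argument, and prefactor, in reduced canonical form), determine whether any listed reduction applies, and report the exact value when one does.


Classification (C = 3): 0F0 with upper {-}, lower {-}, argument x = 1. Verdict: the exponential series (I5) applies (the 0F0 exponential series at x = 1). Value: 3 * e^(1).

Key observation: with t_0 = 3, the parameter 2 appears in both the upper and lower lists and cancels.
Consecutive-term ratio: r(k) = 1 * 1 / [(k+1)] - rational in k. x = 1; t_0 = 3; negate the roots.


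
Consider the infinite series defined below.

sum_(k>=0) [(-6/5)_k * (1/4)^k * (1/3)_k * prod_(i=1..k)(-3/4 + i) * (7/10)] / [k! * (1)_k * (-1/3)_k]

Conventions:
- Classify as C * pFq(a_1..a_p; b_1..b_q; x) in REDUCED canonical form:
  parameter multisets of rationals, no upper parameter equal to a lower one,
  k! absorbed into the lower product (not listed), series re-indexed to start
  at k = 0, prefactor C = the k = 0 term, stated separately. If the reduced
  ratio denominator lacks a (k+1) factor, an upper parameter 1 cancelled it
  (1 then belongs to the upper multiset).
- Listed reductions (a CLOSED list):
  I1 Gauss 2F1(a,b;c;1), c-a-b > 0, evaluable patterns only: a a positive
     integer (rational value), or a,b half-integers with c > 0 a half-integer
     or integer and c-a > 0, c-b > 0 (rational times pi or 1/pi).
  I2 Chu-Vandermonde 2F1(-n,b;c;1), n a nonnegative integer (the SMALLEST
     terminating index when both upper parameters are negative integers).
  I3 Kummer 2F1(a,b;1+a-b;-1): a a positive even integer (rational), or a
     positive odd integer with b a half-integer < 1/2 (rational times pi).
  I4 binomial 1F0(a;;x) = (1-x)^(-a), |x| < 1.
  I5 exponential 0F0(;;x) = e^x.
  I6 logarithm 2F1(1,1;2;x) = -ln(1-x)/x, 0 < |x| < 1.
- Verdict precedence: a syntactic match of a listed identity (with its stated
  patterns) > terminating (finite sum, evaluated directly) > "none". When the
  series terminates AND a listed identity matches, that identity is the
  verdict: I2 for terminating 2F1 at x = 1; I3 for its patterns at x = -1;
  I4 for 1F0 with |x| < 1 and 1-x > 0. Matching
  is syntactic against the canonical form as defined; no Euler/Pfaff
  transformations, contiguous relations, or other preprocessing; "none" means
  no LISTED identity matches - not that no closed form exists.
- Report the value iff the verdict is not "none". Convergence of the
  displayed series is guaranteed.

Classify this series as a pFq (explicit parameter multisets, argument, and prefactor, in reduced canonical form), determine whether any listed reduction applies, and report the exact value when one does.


Prefactor 7/10, argument 1/4: 3F2 with upper {-6/5, 1/4, 1/3} over lower {-1/3, 1}. Verdict: none - this 3F2 at x = 1/4 matches no listed pattern, and upper {-6/5, 1/4, 1/3} holds no stopper.

The tell: t_0 being 7/10, (1)_k (prefactor 7/10) is k! itself.
Ratio: r(k) = (1/4) * (k-6/5) (k+1/4) (k+1/3) / [(k-1/3) (k+1) (k+1)] - rational; roots negated = parameters, x = (1/4), C = 7/10.


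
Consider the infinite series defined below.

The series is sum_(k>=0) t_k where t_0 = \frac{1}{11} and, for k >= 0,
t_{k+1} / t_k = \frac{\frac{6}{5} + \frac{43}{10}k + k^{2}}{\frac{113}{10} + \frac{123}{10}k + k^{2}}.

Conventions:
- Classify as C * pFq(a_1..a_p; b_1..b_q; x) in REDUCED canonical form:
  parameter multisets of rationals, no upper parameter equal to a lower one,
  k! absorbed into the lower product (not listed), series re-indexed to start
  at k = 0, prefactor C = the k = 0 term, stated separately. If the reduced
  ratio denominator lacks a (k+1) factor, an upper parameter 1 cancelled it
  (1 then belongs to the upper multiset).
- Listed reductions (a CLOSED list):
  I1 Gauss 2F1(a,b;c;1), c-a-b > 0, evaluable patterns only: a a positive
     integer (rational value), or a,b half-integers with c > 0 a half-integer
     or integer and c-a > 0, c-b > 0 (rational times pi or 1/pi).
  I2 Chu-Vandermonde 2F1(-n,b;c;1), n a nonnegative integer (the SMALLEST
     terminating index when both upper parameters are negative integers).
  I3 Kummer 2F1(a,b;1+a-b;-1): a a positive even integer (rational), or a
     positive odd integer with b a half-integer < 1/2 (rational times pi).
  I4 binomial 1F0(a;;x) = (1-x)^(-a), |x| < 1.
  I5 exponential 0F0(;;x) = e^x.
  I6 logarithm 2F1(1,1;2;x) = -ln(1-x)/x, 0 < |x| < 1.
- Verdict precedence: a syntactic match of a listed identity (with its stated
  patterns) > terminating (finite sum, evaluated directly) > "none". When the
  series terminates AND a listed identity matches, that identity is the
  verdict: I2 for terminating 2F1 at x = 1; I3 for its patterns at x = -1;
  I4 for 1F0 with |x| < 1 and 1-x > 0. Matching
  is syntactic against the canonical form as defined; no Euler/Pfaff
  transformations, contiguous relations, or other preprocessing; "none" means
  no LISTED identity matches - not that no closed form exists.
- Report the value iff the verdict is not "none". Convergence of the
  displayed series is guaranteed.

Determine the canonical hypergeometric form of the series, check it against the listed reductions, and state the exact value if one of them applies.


Reduced: x = 1, 2F1, upper = {\frac{3}{10}, 4}, lower = {\frac{113}{10}}, C = \frac{1}{11}. Verdict: the Gauss summation I1 matches (x = 1: the Gamma ratio telescopes since c-a-b = 7 > 0 and a = 4 in Z>0). Sum: \frac{19346387}{184800000}.

Key step: t_0 being \frac{1}{11}, roots of the ratio polynomials (prefactor 1/11) are the negated parameters.
Step ratio: r(k) = 1 * (k+\frac{3}{10}) (k+4) / [(k+\frac{113}{10}) (k+1)] ; factor over Q: parameters, x = 1, and C = \frac{1}{11}.
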